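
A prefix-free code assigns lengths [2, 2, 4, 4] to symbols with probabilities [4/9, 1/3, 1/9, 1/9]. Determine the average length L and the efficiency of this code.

Average length L = Σ p_i × l_i = 2.4444 bits
Entropy H = 1.7527 bits
Efficiency η = H/L × 100% = 71.70%


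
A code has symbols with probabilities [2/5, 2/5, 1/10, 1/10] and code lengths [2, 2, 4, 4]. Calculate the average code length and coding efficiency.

Average length L = Σ p_i × l_i = 2.4000 bits
Entropy H = 1.7219 bits
Efficiency η = H/L × 100% = 71.75%


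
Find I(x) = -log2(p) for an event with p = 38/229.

Information content I(x) = -log₂(p(x))
I = -log₂(38/229) = -log₂(0.1659)
I = 2.5913 bits


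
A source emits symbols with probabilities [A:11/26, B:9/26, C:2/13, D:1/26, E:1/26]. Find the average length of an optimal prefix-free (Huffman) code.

Huffman tree construction:
Combine smallest probabilities repeatedly
Resulting codes:
  A: 0 (length 1)
  B: 11 (length 2)
  C: 101 (length 3)
  D: 1000 (length 4)
  E: 1001 (length 4)
Average length = Σ p(s) × length(s) = 1.8846 bits


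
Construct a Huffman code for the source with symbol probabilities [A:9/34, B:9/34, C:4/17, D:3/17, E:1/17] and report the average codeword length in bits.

Huffman tree construction:
Combine smallest probabilities repeatedly
Resulting codes:
  A: 10 (length 2)
  B: 11 (length 2)
  C: 00 (length 2)
  D: 011 (length 3)
  E: 010 (length 3)
Average length = Σ p(s) × length(s) = 2.2353 bits


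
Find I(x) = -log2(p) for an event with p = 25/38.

Information content I(x) = -log₂(p(x))
I = -log₂(25/38) = -log₂(0.6579)
I = 0.6041 bits


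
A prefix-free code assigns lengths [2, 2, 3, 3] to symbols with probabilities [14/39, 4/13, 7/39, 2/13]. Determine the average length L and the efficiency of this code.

Average length L = Σ p_i × l_i = 2.3333 bits
Entropy H = 1.9140 bits
Efficiency η = H/L × 100% = 82.03%


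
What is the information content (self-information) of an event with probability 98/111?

Information content I(x) = -log₂(p(x))
I = -log₂(98/111) = -log₂(0.8829)
I = 0.1797 bits


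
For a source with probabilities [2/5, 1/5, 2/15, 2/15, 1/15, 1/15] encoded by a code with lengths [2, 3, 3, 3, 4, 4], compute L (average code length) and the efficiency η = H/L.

Average length L = Σ p_i × l_i = 2.7333 bits
Entropy H = 2.2892 bits
Efficiency η = H/L × 100% = 83.75%


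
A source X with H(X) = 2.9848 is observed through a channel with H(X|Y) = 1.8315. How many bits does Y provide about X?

I(X;Y) = H(X) - H(X|Y)
I(X;Y) = 2.9848 - 1.8315 = 1.1533 bits


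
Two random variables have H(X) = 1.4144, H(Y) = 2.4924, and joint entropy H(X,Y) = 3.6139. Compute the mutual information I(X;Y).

I(X;Y) = H(X) + H(Y) - H(X,Y)
I(X;Y) = 1.4144 + 2.4924 - 3.6139 = 0.2929 bits


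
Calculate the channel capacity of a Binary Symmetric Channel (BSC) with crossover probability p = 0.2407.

For BSC with error probability p:
C = 1 - H(p) where H(p) is binary entropy
H(0.2407) = -0.2407 × log₂(0.2407) - 0.7593 × log₂(0.7593)
H(p) = 0.7962
C = 1 - 0.7962 = 0.2038 bits/use


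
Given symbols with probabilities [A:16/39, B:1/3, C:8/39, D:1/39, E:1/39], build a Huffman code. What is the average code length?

Huffman tree construction:
Combine smallest probabilities repeatedly
Resulting codes:
  A: 0 (length 1)
  B: 11 (length 2)
  C: 101 (length 3)
  D: 1000 (length 4)
  E: 1001 (length 4)
Average length = Σ p(s) × length(s) = 1.8974 bits


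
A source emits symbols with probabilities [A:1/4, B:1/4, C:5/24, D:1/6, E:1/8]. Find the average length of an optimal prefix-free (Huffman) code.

Huffman tree construction:
Combine smallest probabilities repeatedly
Resulting codes:
  A: 01 (length 2)
  B: 10 (length 2)
  C: 00 (length 2)
  D: 111 (length 3)
  E: 110 (length 3)
Average length = Σ p(s) × length(s) = 2.2917 bits


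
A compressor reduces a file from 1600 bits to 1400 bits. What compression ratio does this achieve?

Compression ratio = Original / Compressed
= 1600 / 1400 = 1.14:1


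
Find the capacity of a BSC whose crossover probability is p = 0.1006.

For BSC with error probability p:
C = 1 - H(p) where H(p) is binary entropy
H(0.1006) = -0.1006 × log₂(0.1006) - 0.8994 × log₂(0.8994)
H(p) = 0.4709
C = 1 - 0.4709 = 0.5291 bits/use


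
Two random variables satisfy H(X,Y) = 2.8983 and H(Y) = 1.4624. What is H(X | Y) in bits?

Chain rule: H(X,Y) = H(X|Y) + H(Y)
H(X|Y) = H(X,Y) - H(Y) = 2.8983 - 1.4624 = 1.4359 bits


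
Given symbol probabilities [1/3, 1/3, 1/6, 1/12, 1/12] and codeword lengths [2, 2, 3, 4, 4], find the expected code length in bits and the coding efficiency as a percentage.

Average length L = Σ p_i × l_i = 2.5000 bits
Entropy H = 2.0850 bits
Efficiency η = H/L × 100% = 83.40%


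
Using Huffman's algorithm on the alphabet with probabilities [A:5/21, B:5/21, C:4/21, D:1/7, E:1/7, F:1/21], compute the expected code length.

Huffman tree construction:
Combine smallest probabilities repeatedly
Resulting codes:
  A: 01 (length 2)
  B: 10 (length 2)
  C: 111 (length 3)
  D: 001 (length 3)
  E: 110 (length 3)
  F: 000 (length 3)
Average length = Σ p(s) × length(s) = 2.5238 bits


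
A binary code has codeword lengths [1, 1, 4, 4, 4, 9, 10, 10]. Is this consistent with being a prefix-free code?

Kraft inequality: Σ 2^(-l_i) ≤ 1 for prefix-free code
Calculating: 2^(-1) + 2^(-1) + 2^(-4) + 2^(-4) + 2^(-4) + 2^(-9) + 2^(-10) + 2^(-10)
= 0.5 + 0.5 + 0.0625 + 0.0625 + 0.0625 + 0.001953125 + 0.0009765625 + 0.0009765625
= 1.1914
Since 1.1914 > 1, prefix-free code does not exist


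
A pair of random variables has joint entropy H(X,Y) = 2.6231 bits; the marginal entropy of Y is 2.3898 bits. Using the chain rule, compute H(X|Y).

Chain rule: H(X,Y) = H(X|Y) + H(Y)
H(X|Y) = H(X,Y) - H(Y) = 2.6231 - 2.3898 = 0.2333 bits


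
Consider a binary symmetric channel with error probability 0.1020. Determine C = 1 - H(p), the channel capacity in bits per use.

For BSC with error probability p:
C = 1 - H(p) where H(p) is binary entropy
H(0.1020) = -0.1020 × log₂(0.1020) - 0.8980 × log₂(0.8980)
H(p) = 0.4753
C = 1 - 0.4753 = 0.5247 bits/use


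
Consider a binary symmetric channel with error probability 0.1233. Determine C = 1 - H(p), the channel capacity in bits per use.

For BSC with error probability p:
C = 1 - H(p) where H(p) is binary entropy
H(0.1233) = -0.1233 × log₂(0.1233) - 0.8767 × log₂(0.8767)
H(p) = 0.5388
C = 1 - 0.5388 = 0.4612 bits/use


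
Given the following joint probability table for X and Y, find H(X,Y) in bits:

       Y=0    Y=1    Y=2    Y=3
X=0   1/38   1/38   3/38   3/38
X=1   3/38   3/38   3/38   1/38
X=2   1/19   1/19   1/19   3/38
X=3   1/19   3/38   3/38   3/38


H(X,Y) = -Σ p(x,y) log₂ p(x,y)
  p(0,0)=1/38: -0.0263 × log₂(0.0263) = 0.1381
  p(0,1)=1/38: -0.0263 × log₂(0.0263) = 0.1381
  p(0,2)=3/38: -0.0789 × log₂(0.0789) = 0.2892
  p(0,3)=3/38: -0.0789 × log₂(0.0789) = 0.2892
  p(1,0)=3/38: -0.0789 × log₂(0.0789) = 0.2892
  p(1,1)=3/38: -0.0789 × log₂(0.0789) = 0.2892
  p(1,2)=3/38: -0.0789 × log₂(0.0789) = 0.2892
  p(1,3)=1/38: -0.0263 × log₂(0.0263) = 0.1381
  p(2,0)=1/19: -0.0526 × log₂(0.0526) = 0.2236
  p(2,1)=1/19: -0.0526 × log₂(0.0526) = 0.2236
  p(2,2)=1/19: -0.0526 × log₂(0.0526) = 0.2236
  p(2,3)=3/38: -0.0789 × log₂(0.0789) = 0.2892
  p(3,0)=1/19: -0.0526 × log₂(0.0526) = 0.2236
  p(3,1)=3/38: -0.0789 × log₂(0.0789) = 0.2892
  p(3,2)=3/38: -0.0789 × log₂(0.0789) = 0.2892
  p(3,3)=3/38: -0.0789 × log₂(0.0789) = 0.2892
H(X,Y) = 3.9112 bits


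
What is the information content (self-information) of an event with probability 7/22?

Information content I(x) = -log₂(p(x))
I = -log₂(7/22) = -log₂(0.3182)
I = 1.6521 bits


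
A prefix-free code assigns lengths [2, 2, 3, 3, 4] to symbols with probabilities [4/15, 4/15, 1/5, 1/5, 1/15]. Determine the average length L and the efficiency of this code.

Average length L = Σ p_i × l_i = 2.5333 bits
Entropy H = 2.2062 bits
Efficiency η = H/L × 100% = 87.09%


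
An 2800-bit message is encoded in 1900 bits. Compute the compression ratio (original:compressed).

Compression ratio = Original / Compressed
= 2800 / 1900 = 1.47:1


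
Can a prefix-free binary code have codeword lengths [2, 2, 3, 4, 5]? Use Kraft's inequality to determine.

Kraft inequality: Σ 2^(-l_i) ≤ 1 for prefix-free code
Calculating: 2^(-2) + 2^(-2) + 2^(-3) + 2^(-4) + 2^(-5)
= 0.25 + 0.25 + 0.125 + 0.0625 + 0.03125
= 0.7188
Since 0.7188 ≤ 1, prefix-free code exists


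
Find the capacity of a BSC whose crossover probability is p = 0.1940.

For BSC with error probability p:
C = 1 - H(p) where H(p) is binary entropy
H(0.1940) = -0.1940 × log₂(0.1940) - 0.8060 × log₂(0.8060)
H(p) = 0.7098
C = 1 - 0.7098 = 0.2902 bits/use


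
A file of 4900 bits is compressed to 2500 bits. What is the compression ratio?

Compression ratio = Original / Compressed
= 4900 / 2500 = 1.96:1


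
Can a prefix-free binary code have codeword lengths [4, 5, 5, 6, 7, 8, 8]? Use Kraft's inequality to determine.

Kraft inequality: Σ 2^(-l_i) ≤ 1 for prefix-free code
Calculating: 2^(-4) + 2^(-5) + 2^(-5) + 2^(-6) + 2^(-7) + 2^(-8) + 2^(-8)
= 0.0625 + 0.03125 + 0.03125 + 0.015625 + 0.0078125 + 0.00390625 + 0.00390625
= 0.1562
Since 0.1562 ≤ 1, prefix-free code exists


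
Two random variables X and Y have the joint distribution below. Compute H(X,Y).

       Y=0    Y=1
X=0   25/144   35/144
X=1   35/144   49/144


H(X,Y) = -Σ p(x,y) log₂ p(x,y)
  p(0,0)=25/144: -0.1736 × log₂(0.1736) = 0.4386
  p(0,1)=35/144: -0.2431 × log₂(0.2431) = 0.4960
  p(1,0)=35/144: -0.2431 × log₂(0.2431) = 0.4960
  p(1,1)=49/144: -0.3403 × log₂(0.3403) = 0.5292
H(X,Y) = 1.9597 bits


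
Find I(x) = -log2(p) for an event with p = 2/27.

Information content I(x) = -log₂(p(x))
I = -log₂(2/27) = -log₂(0.0741)
I = 3.7549 bits


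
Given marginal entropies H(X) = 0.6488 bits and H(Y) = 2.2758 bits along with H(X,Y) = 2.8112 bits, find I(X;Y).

I(X;Y) = H(X) + H(Y) - H(X,Y)
I(X;Y) = 0.6488 + 2.2758 - 2.8112 = 0.1134 bits


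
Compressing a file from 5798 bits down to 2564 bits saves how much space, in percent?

Space savings = (1 - Compressed/Original) × 100%
= (1 - 2564/5798) × 100%
= 55.78%


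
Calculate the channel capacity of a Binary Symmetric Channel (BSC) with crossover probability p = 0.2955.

For BSC with error probability p:
C = 1 - H(p) where H(p) is binary entropy
H(0.2955) = -0.2955 × log₂(0.2955) - 0.7045 × log₂(0.7045)
H(p) = 0.8757
C = 1 - 0.8757 = 0.1243 bits/use


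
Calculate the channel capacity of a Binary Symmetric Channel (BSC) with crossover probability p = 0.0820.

For BSC with error probability p:
C = 1 - H(p) where H(p) is binary entropy
H(0.0820) = -0.0820 × log₂(0.0820) - 0.9180 × log₂(0.9180)
H(p) = 0.4092
C = 1 - 0.4092 = 0.5908 bits/use


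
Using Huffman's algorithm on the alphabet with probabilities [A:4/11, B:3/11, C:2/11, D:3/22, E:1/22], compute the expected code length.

Huffman tree construction:
Combine smallest probabilities repeatedly
Resulting codes:
  A: 11 (length 2)
  B: 10 (length 2)
  C: 00 (length 2)
  D: 011 (length 3)
  E: 010 (length 3)
Average length = Σ p(s) × length(s) = 2.1818 bits


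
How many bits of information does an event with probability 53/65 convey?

Information content I(x) = -log₂(p(x))
I = -log₂(53/65) = -log₂(0.8154)
I = 0.2944 bits


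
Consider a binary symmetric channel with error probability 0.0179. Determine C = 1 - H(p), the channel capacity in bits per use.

For BSC with error probability p:
C = 1 - H(p) where H(p) is binary entropy
H(0.0179) = -0.0179 × log₂(0.0179) - 0.9821 × log₂(0.9821)
H(p) = 0.1295
C = 1 - 0.1295 = 0.8705 bits/use


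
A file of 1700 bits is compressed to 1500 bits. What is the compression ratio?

Compression ratio = Original / Compressed
= 1700 / 1500 = 1.13:1


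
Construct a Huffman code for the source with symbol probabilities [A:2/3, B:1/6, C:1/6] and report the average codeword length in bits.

Huffman tree construction:
Combine smallest probabilities repeatedly
Resulting codes:
  A: 1 (length 1)
  B: 00 (length 2)
  C: 01 (length 2)
Average length = Σ p(s) × length(s) = 1.3333 bits


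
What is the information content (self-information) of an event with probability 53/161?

Information content I(x) = -log₂(p(x))
I = -log₂(53/161) = -log₂(0.3292)
I = 1.6030 bits


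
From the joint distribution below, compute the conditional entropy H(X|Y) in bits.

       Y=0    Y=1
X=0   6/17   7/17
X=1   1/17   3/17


H(X|Y) = Σ_y p(y) H(X|Y=y)
  p(Y=0) = 7/17, H(X|Y=0) = 0.5917
  p(Y=1) = 10/17, H(X|Y=1) = 0.8813
H(X|Y) = 0.4118×0.5917 + 0.5882×0.8813 = 0.7620 bits


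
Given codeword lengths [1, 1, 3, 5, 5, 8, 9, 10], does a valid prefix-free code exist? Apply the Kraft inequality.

Kraft inequality: Σ 2^(-l_i) ≤ 1 for prefix-free code
Calculating: 2^(-1) + 2^(-1) + 2^(-3) + 2^(-5) + 2^(-5) + 2^(-8) + 2^(-9) + 2^(-10)
= 0.5 + 0.5 + 0.125 + 0.03125 + 0.03125 + 0.00390625 + 0.001953125 + 0.0009765625
= 1.1943
Since 1.1943 > 1, prefix-free code does not exist


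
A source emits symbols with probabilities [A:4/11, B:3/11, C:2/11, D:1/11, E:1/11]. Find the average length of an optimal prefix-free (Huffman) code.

Huffman tree construction:
Combine smallest probabilities repeatedly
Resulting codes:
  A: 11 (length 2)
  B: 10 (length 2)
  C: 00 (length 2)
  D: 010 (length 3)
  E: 011 (length 3)
Average length = Σ p(s) × length(s) = 2.1818 bits


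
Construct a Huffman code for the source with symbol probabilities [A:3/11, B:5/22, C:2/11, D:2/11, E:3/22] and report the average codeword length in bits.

Huffman tree construction:
Combine smallest probabilities repeatedly
Resulting codes:
  A: 10 (length 2)
  B: 01 (length 2)
  C: 111 (length 3)
  D: 00 (length 2)
  E: 110 (length 3)
Average length = Σ p(s) × length(s) = 2.3182 bits


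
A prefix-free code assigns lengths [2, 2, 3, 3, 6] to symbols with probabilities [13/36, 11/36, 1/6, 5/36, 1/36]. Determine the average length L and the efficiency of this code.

Average length L = Σ p_i × l_i = 2.4167 bits
Entropy H = 2.0233 bits
Efficiency η = H/L × 100% = 83.72%


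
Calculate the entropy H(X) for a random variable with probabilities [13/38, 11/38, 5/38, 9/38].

H(X) = -Σ p(x) log₂ p(x)
  -13/38 × log₂(13/38) = 0.5294
  -11/38 × log₂(11/38) = 0.5177
  -5/38 × log₂(5/38) = 0.3850
  -9/38 × log₂(9/38) = 0.4922
H(X) = 1.9243 bits


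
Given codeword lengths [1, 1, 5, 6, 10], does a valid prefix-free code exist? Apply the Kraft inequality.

Kraft inequality: Σ 2^(-l_i) ≤ 1 for prefix-free code
Calculating: 2^(-1) + 2^(-1) + 2^(-5) + 2^(-6) + 2^(-10)
= 0.5 + 0.5 + 0.03125 + 0.015625 + 0.0009765625
= 1.0479
Since 1.0479 > 1, prefix-free code does not exist


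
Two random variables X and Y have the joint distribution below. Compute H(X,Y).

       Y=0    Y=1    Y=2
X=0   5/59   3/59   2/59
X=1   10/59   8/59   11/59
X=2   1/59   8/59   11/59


H(X,Y) = -Σ p(x,y) log₂ p(x,y)
  p(0,0)=5/59: -0.0847 × log₂(0.0847) = 0.3018
  p(0,1)=3/59: -0.0508 × log₂(0.0508) = 0.2185
  p(0,2)=2/59: -0.0339 × log₂(0.0339) = 0.1655
  p(1,0)=10/59: -0.1695 × log₂(0.1695) = 0.4340
  p(1,1)=8/59: -0.1356 × log₂(0.1356) = 0.3909
  p(1,2)=11/59: -0.1864 × log₂(0.1864) = 0.4518
  p(2,0)=1/59: -0.0169 × log₂(0.0169) = 0.0997
  p(2,1)=8/59: -0.1356 × log₂(0.1356) = 0.3909
  p(2,2)=11/59: -0.1864 × log₂(0.1864) = 0.4518
H(X,Y) = 2.9048 bits


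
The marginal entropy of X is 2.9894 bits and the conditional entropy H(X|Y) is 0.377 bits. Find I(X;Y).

I(X;Y) = H(X) - H(X|Y)
I(X;Y) = 2.9894 - 0.377 = 2.6124 bits


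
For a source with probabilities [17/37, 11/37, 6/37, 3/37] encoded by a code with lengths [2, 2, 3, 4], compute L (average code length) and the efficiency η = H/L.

Average length L = Σ p_i × l_i = 2.3243 bits
Entropy H = 1.7553 bits
Efficiency η = H/L × 100% = 75.52%


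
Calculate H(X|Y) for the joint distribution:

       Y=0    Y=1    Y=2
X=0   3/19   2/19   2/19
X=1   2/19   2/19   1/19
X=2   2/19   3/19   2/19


H(X|Y) = Σ_y p(y) H(X|Y=y)
  p(Y=0) = 7/19, H(X|Y=0) = 1.5567
  p(Y=1) = 7/19, H(X|Y=1) = 1.5567
  p(Y=2) = 5/19, H(X|Y=2) = 1.5219
H(X|Y) = 0.3684×1.5567 + 0.3684×1.5567 + 0.2632×1.5219 = 1.5475 bits


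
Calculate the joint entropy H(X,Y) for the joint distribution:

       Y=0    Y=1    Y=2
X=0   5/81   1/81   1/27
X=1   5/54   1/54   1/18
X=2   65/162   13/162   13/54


H(X,Y) = -Σ p(x,y) log₂ p(x,y)
  p(0,0)=5/81: -0.0617 × log₂(0.0617) = 0.2480
  p(0,1)=1/81: -0.0123 × log₂(0.0123) = 0.0783
  p(0,2)=1/27: -0.0370 × log₂(0.0370) = 0.1761
  p(1,0)=5/54: -0.0926 × log₂(0.0926) = 0.3179
  p(1,1)=1/54: -0.0185 × log₂(0.0185) = 0.1066
  p(1,2)=1/18: -0.0556 × log₂(0.0556) = 0.2317
  p(2,0)=65/162: -0.4012 × log₂(0.4012) = 0.5286
  p(2,1)=13/162: -0.0802 × log₂(0.0802) = 0.2921
  p(2,2)=13/54: -0.2407 × log₂(0.2407) = 0.4946
H(X,Y) = 2.4738 bits


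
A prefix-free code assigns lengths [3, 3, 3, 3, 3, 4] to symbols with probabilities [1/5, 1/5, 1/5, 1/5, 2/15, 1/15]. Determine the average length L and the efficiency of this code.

Average length L = Σ p_i × l_i = 3.0667 bits
Entropy H = 2.5056 bits
Efficiency η = H/L × 100% = 81.70%


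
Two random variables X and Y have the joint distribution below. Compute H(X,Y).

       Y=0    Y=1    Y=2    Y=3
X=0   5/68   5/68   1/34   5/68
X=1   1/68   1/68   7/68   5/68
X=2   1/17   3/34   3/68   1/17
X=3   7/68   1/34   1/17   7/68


H(X,Y) = -Σ p(x,y) log₂ p(x,y)
  p(0,0)=5/68: -0.0735 × log₂(0.0735) = 0.2769
  p(0,1)=5/68: -0.0735 × log₂(0.0735) = 0.2769
  p(0,2)=1/34: -0.0294 × log₂(0.0294) = 0.1496
  p(0,3)=5/68: -0.0735 × log₂(0.0735) = 0.2769
  p(1,0)=1/68: -0.0147 × log₂(0.0147) = 0.0895
  p(1,1)=1/68: -0.0147 × log₂(0.0147) = 0.0895
  p(1,2)=7/68: -0.1029 × log₂(0.1029) = 0.3377
  p(1,3)=5/68: -0.0735 × log₂(0.0735) = 0.2769
  p(2,0)=1/17: -0.0588 × log₂(0.0588) = 0.2404
  p(2,1)=3/34: -0.0882 × log₂(0.0882) = 0.3090
  p(2,2)=3/68: -0.0441 × log₂(0.0441) = 0.1986
  p(2,3)=1/17: -0.0588 × log₂(0.0588) = 0.2404
  p(3,0)=7/68: -0.1029 × log₂(0.1029) = 0.3377
  p(3,1)=1/34: -0.0294 × log₂(0.0294) = 0.1496
  p(3,2)=1/17: -0.0588 × log₂(0.0588) = 0.2404
  p(3,3)=7/68: -0.1029 × log₂(0.1029) = 0.3377
H(X,Y) = 3.8278 bits


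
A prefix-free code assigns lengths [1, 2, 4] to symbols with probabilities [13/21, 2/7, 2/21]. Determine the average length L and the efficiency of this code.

Average length L = Σ p_i × l_i = 1.5714 bits
Entropy H = 1.2678 bits
Efficiency η = H/L × 100% = 80.68%


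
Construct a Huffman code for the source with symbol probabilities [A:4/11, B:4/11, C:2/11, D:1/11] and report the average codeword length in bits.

Huffman tree construction:
Combine smallest probabilities repeatedly
Resulting codes:
  A: 11 (length 2)
  B: 0 (length 1)
  C: 101 (length 3)
  D: 100 (length 3)
Average length = Σ p(s) × length(s) = 1.9091 bits


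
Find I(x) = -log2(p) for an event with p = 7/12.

Information content I(x) = -log₂(p(x))
I = -log₂(7/12) = -log₂(0.5833)
I = 0.7776 bits


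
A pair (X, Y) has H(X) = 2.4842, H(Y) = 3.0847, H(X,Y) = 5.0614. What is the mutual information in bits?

I(X;Y) = H(X) + H(Y) - H(X,Y)
I(X;Y) = 2.4842 + 3.0847 - 5.0614 = 0.5075 bits


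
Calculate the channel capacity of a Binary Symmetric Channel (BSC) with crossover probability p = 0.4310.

For BSC with error probability p:
C = 1 - H(p) where H(p) is binary entropy
H(0.4310) = -0.4310 × log₂(0.4310) - 0.5690 × log₂(0.5690)
H(p) = 0.9862
C = 1 - 0.9862 = 0.0138 bits/use


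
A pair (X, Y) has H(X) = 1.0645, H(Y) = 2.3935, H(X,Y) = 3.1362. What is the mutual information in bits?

I(X;Y) = H(X) + H(Y) - H(X,Y)
I(X;Y) = 1.0645 + 2.3935 - 3.1362 = 0.3218 bits


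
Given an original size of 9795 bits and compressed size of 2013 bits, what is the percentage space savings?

Space savings = (1 - Compressed/Original) × 100%
= (1 - 2013/9795) × 100%
= 79.45%


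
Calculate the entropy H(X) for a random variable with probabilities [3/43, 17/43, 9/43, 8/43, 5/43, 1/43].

H(X) = -Σ p(x) log₂ p(x)
  -3/43 × log₂(3/43) = 0.2680
  -17/43 × log₂(17/43) = 0.5293
  -9/43 × log₂(9/43) = 0.4723
  -8/43 × log₂(8/43) = 0.4514
  -5/43 × log₂(5/43) = 0.3610
  -1/43 × log₂(1/43) = 0.1262
H(X) = 2.2081 bits


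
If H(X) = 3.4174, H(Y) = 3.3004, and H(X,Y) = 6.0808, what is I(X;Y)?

I(X;Y) = H(X) + H(Y) - H(X,Y)
I(X;Y) = 3.4174 + 3.3004 - 6.0808 = 0.637 bits


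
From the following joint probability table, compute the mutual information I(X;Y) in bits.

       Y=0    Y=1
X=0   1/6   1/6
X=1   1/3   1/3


H(X) = 0.9183, H(Y) = 1.0000, H(X,Y) = 1.9183
I(X;Y) = H(X) + H(Y) - H(X,Y) = 0.0000 bits


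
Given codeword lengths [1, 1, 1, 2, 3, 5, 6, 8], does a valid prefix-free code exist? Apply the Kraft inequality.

Kraft inequality: Σ 2^(-l_i) ≤ 1 for prefix-free code
Calculating: 2^(-1) + 2^(-1) + 2^(-1) + 2^(-2) + 2^(-3) + 2^(-5) + 2^(-6) + 2^(-8)
= 0.5 + 0.5 + 0.5 + 0.25 + 0.125 + 0.03125 + 0.015625 + 0.00390625
= 1.9258
Since 1.9258 > 1, prefix-free code does not exist


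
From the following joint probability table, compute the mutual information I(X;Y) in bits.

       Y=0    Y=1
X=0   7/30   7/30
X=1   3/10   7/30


H(X) = 0.9968, H(Y) = 0.9968, H(X,Y) = 1.9908
I(X;Y) = H(X) + H(Y) - H(X,Y) = 0.0028 bits


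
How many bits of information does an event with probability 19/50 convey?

Information content I(x) = -log₂(p(x))
I = -log₂(19/50) = -log₂(0.3800)
I = 1.3959 bits


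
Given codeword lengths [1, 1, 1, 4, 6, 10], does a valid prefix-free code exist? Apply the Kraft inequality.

Kraft inequality: Σ 2^(-l_i) ≤ 1 for prefix-free code
Calculating: 2^(-1) + 2^(-1) + 2^(-1) + 2^(-4) + 2^(-6) + 2^(-10)
= 0.5 + 0.5 + 0.5 + 0.0625 + 0.015625 + 0.0009765625
= 1.5791
Since 1.5791 > 1, prefix-free code does not exist


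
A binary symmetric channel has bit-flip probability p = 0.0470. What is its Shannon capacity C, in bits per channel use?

For BSC with error probability p:
C = 1 - H(p) where H(p) is binary entropy
H(0.0470) = -0.0470 × log₂(0.0470) - 0.9530 × log₂(0.9530)
H(p) = 0.2735
C = 1 - 0.2735 = 0.7265 bits/use


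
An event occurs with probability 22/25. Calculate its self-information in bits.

Information content I(x) = -log₂(p(x))
I = -log₂(22/25) = -log₂(0.8800)
I = 0.1844 bits


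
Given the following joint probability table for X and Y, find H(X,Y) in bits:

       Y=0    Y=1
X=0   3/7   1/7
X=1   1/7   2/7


H(X,Y) = -Σ p(x,y) log₂ p(x,y)
  p(0,0)=3/7: -0.4286 × log₂(0.4286) = 0.5239
  p(0,1)=1/7: -0.1429 × log₂(0.1429) = 0.4011
  p(1,0)=1/7: -0.1429 × log₂(0.1429) = 0.4011
  p(1,1)=2/7: -0.2857 × log₂(0.2857) = 0.5164
H(X,Y) = 1.8424 bits


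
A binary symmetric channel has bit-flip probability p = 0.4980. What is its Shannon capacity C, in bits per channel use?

For BSC with error probability p:
C = 1 - H(p) where H(p) is binary entropy
H(0.4980) = -0.4980 × log₂(0.4980) - 0.5020 × log₂(0.5020)
H(p) = 1.0000
C = 1 - 1.0000 = 0.0000 bits/use


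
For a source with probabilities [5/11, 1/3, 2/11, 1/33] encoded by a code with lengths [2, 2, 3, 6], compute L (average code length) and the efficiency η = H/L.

Average length L = Σ p_i × l_i = 2.3030 bits
Entropy H = 1.6454 bits
Efficiency η = H/L × 100% = 71.44%


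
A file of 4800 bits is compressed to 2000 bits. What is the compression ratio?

Compression ratio = Original / Compressed
= 4800 / 2000 = 2.40:1


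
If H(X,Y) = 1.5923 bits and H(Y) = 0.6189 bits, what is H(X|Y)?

Chain rule: H(X,Y) = H(X|Y) + H(Y)
H(X|Y) = H(X,Y) - H(Y) = 1.5923 - 0.6189 = 0.9734 bits


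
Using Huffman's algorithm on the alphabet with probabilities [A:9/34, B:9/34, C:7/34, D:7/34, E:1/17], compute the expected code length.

Huffman tree construction:
Combine smallest probabilities repeatedly
Resulting codes:
  A: 01 (length 2)
  B: 10 (length 2)
  C: 111 (length 3)
  D: 00 (length 2)
  E: 110 (length 3)
Average length = Σ p(s) × length(s) = 2.2647 bits


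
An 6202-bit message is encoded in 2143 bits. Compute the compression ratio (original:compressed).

Compression ratio = Original / Compressed
= 6202 / 2143 = 2.89:1


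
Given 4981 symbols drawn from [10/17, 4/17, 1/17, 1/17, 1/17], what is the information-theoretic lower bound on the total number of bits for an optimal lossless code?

Entropy H = 1.6628 bits/symbol
Minimum bits = H × n = 1.6628 × 4981
= 8282.40 bits


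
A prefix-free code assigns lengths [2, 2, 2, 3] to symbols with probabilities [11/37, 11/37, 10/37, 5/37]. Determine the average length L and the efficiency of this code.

Average length L = Σ p_i × l_i = 2.1351 bits
Entropy H = 1.9409 bits
Efficiency η = H/L × 100% = 90.90%


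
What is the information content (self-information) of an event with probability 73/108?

Information content I(x) = -log₂(p(x))
I = -log₂(73/108) = -log₂(0.6759)
I = 0.5651 bits


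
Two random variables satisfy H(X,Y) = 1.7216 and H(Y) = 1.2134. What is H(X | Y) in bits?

Chain rule: H(X,Y) = H(X|Y) + H(Y)
H(X|Y) = H(X,Y) - H(Y) = 1.7216 - 1.2134 = 0.5082 bits


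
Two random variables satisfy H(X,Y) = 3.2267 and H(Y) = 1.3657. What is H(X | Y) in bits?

Chain rule: H(X,Y) = H(X|Y) + H(Y)
H(X|Y) = H(X,Y) - H(Y) = 3.2267 - 1.3657 = 1.861 bits


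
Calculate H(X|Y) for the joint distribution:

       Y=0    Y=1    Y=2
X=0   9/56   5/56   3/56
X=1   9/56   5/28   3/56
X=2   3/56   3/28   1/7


H(X|Y) = Σ_y p(y) H(X|Y=y)
  p(Y=0) = 3/8, H(X|Y=0) = 1.4488
  p(Y=1) = 3/8, H(X|Y=1) = 1.5190
  p(Y=2) = 1/4, H(X|Y=2) = 1.4138
H(X|Y) = 0.3750×1.4488 + 0.3750×1.5190 + 0.2500×1.4138 = 1.4664 bits


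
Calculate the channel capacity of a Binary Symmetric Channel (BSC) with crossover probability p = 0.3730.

For BSC with error probability p:
C = 1 - H(p) where H(p) is binary entropy
H(0.3730) = -0.3730 × log₂(0.3730) - 0.6270 × log₂(0.6270)
H(p) = 0.9529
C = 1 - 0.9529 = 0.0471 bits/use


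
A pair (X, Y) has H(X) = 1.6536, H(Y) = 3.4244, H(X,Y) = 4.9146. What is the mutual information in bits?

I(X;Y) = H(X) + H(Y) - H(X,Y)
I(X;Y) = 1.6536 + 3.4244 - 4.9146 = 0.1634 bits


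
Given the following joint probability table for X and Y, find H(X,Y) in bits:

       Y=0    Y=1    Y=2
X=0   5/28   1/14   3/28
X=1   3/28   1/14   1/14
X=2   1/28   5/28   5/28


H(X,Y) = -Σ p(x,y) log₂ p(x,y)
  p(0,0)=5/28: -0.1786 × log₂(0.1786) = 0.4438
  p(0,1)=1/14: -0.0714 × log₂(0.0714) = 0.2720
  p(0,2)=3/28: -0.1071 × log₂(0.1071) = 0.3453
  p(1,0)=3/28: -0.1071 × log₂(0.1071) = 0.3453
  p(1,1)=1/14: -0.0714 × log₂(0.0714) = 0.2720
  p(1,2)=1/14: -0.0714 × log₂(0.0714) = 0.2720
  p(2,0)=1/28: -0.0357 × log₂(0.0357) = 0.1717
  p(2,1)=5/28: -0.1786 × log₂(0.1786) = 0.4438
  p(2,2)=5/28: -0.1786 × log₂(0.1786) = 0.4438
H(X,Y) = 3.0095 bits


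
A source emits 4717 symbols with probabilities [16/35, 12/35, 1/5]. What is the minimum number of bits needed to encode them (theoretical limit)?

Entropy H = 1.5101 bits/symbol
Minimum bits = H × n = 1.5101 × 4717
= 7123.19 bits


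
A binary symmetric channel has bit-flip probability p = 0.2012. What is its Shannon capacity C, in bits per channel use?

For BSC with error probability p:
C = 1 - H(p) where H(p) is binary entropy
H(0.2012) = -0.2012 × log₂(0.2012) - 0.7988 × log₂(0.7988)
H(p) = 0.7243
C = 1 - 0.7243 = 0.2757 bits/use


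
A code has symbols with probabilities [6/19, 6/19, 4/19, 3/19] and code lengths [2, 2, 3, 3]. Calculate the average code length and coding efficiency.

Average length L = Σ p_i × l_i = 2.3684 bits
Entropy H = 1.9440 bits
Efficiency η = H/L × 100% = 82.08%


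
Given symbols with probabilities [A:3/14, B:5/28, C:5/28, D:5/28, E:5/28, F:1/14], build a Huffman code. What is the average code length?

Huffman tree construction:
Combine smallest probabilities repeatedly
Resulting codes:
  A: 01 (length 2)
  B: 101 (length 3)
  C: 110 (length 3)
  D: 111 (length 3)
  E: 00 (length 2)
  F: 100 (length 3)
Average length = Σ p(s) × length(s) = 2.6071 bits


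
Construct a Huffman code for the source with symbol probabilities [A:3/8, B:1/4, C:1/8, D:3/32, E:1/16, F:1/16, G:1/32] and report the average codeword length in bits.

Huffman tree construction:
Combine smallest probabilities repeatedly
Resulting codes:
  A: 11 (length 2)
  B: 10 (length 2)
  C: 011 (length 3)
  D: 001 (length 3)
  E: 0101 (length 4)
  F: 000 (length 3)
  G: 0100 (length 4)
Average length = Σ p(s) × length(s) = 2.4688 bits


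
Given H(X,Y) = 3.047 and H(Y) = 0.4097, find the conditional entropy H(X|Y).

Chain rule: H(X,Y) = H(X|Y) + H(Y)
H(X|Y) = H(X,Y) - H(Y) = 3.047 - 0.4097 = 2.6373 bits


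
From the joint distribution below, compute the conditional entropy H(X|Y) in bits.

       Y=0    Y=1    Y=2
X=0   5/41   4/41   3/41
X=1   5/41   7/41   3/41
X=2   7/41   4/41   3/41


H(X|Y) = Σ_y p(y) H(X|Y=y)
  p(Y=0) = 17/41, H(X|Y=0) = 1.5657
  p(Y=1) = 15/41, H(X|Y=1) = 1.5301
  p(Y=2) = 9/41, H(X|Y=2) = 1.5850
H(X|Y) = 0.4146×1.5657 + 0.3659×1.5301 + 0.2195×1.5850 = 1.5569 bits


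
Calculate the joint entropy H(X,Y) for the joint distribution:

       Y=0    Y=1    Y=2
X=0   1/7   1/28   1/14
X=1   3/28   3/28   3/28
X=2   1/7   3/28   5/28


H(X,Y) = -Σ p(x,y) log₂ p(x,y)
  p(0,0)=1/7: -0.1429 × log₂(0.1429) = 0.4011
  p(0,1)=1/28: -0.0357 × log₂(0.0357) = 0.1717
  p(0,2)=1/14: -0.0714 × log₂(0.0714) = 0.2720
  p(1,0)=3/28: -0.1071 × log₂(0.1071) = 0.3453
  p(1,1)=3/28: -0.1071 × log₂(0.1071) = 0.3453
  p(1,2)=3/28: -0.1071 × log₂(0.1071) = 0.3453
  p(2,0)=1/7: -0.1429 × log₂(0.1429) = 0.4011
  p(2,1)=3/28: -0.1071 × log₂(0.1071) = 0.3453
  p(2,2)=5/28: -0.1786 × log₂(0.1786) = 0.4438
H(X,Y) = 3.0706 bits


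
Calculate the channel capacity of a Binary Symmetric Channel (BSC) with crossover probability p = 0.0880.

For BSC with error probability p:
C = 1 - H(p) where H(p) is binary entropy
H(0.0880) = -0.0880 × log₂(0.0880) - 0.9120 × log₂(0.9120)
H(p) = 0.4298
C = 1 - 0.4298 = 0.5702 bits/use


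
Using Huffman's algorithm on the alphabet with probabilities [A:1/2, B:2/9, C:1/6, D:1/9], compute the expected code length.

Huffman tree construction:
Combine smallest probabilities repeatedly
Resulting codes:
  A: 0 (length 1)
  B: 10 (length 2)
  C: 111 (length 3)
  D: 110 (length 3)
Average length = Σ p(s) × length(s) = 1.7778 bits


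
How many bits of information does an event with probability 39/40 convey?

Information content I(x) = -log₂(p(x))
I = -log₂(39/40) = -log₂(0.9750)
I = 0.0365 bits


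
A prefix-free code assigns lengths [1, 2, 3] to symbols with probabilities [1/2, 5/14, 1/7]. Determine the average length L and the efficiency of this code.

Average length L = Σ p_i × l_i = 1.6429 bits
Entropy H = 1.4316 bits
Efficiency η = H/L × 100% = 87.14%


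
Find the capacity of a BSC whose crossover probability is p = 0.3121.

For BSC with error probability p:
C = 1 - H(p) where H(p) is binary entropy
H(0.3121) = -0.3121 × log₂(0.3121) - 0.6879 × log₂(0.6879)
H(p) = 0.8956
C = 1 - 0.8956 = 0.1044 bits/use


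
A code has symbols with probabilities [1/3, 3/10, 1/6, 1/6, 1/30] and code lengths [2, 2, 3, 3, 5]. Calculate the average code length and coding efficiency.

Average length L = Σ p_i × l_i = 2.4333 bits
Entropy H = 2.0746 bits
Efficiency η = H/L × 100% = 85.26%


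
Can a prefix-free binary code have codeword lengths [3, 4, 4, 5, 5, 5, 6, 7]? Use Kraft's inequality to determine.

Kraft inequality: Σ 2^(-l_i) ≤ 1 for prefix-free code
Calculating: 2^(-3) + 2^(-4) + 2^(-4) + 2^(-5) + 2^(-5) + 2^(-5) + 2^(-6) + 2^(-7)
= 0.125 + 0.0625 + 0.0625 + 0.03125 + 0.03125 + 0.03125 + 0.015625 + 0.0078125
= 0.3672
Since 0.3672 ≤ 1, prefix-free code exists


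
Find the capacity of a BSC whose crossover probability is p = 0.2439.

For BSC with error probability p:
C = 1 - H(p) where H(p) is binary entropy
H(0.2439) = -0.2439 × log₂(0.2439) - 0.7561 × log₂(0.7561)
H(p) = 0.8015
C = 1 - 0.8015 = 0.1985 bits/use


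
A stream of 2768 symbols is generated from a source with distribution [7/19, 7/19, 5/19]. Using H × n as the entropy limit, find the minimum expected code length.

Entropy H = 1.5683 bits/symbol
Minimum bits = H × n = 1.5683 × 2768
= 4341.10 bits


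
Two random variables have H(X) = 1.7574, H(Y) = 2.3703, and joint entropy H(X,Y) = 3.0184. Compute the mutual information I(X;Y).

I(X;Y) = H(X) + H(Y) - H(X,Y)
I(X;Y) = 1.7574 + 2.3703 - 3.0184 = 1.1093 bits


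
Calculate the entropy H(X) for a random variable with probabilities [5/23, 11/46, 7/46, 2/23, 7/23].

H(X) = -Σ p(x) log₂ p(x)
  -5/23 × log₂(5/23) = 0.4786
  -11/46 × log₂(11/46) = 0.4936
  -7/46 × log₂(7/46) = 0.4133
  -2/23 × log₂(2/23) = 0.3064
  -7/23 × log₂(7/23) = 0.5223
H(X) = 2.2143 bits


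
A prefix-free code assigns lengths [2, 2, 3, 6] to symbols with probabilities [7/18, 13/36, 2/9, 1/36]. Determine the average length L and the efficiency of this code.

Average length L = Σ p_i × l_i = 2.3333 bits
Entropy H = 1.6864 bits
Efficiency η = H/L × 100% = 72.27%


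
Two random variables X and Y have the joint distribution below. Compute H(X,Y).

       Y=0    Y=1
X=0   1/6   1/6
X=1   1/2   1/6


H(X,Y) = -Σ p(x,y) log₂ p(x,y)
  p(0,0)=1/6: -0.1667 × log₂(0.1667) = 0.4308
  p(0,1)=1/6: -0.1667 × log₂(0.1667) = 0.4308
  p(1,0)=1/2: -0.5000 × log₂(0.5000) = 0.5000
  p(1,1)=1/6: -0.1667 × log₂(0.1667) = 0.4308
H(X,Y) = 1.7925 bits


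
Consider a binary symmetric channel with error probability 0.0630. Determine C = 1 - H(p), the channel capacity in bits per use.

For BSC with error probability p:
C = 1 - H(p) where H(p) is binary entropy
H(0.0630) = -0.0630 × log₂(0.0630) - 0.9370 × log₂(0.9370)
H(p) = 0.3392
C = 1 - 0.3392 = 0.6608 bits/use


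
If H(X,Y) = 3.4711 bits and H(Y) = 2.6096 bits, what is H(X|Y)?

Chain rule: H(X,Y) = H(X|Y) + H(Y)
H(X|Y) = H(X,Y) - H(Y) = 3.4711 - 2.6096 = 0.8615 bits


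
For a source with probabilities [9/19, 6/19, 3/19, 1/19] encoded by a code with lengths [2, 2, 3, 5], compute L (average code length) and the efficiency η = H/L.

Average length L = Σ p_i × l_i = 2.3158 bits
Entropy H = 1.6798 bits
Efficiency η = H/L × 100% = 72.54%


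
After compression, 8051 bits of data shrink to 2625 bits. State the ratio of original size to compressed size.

Compression ratio = Original / Compressed
= 8051 / 2625 = 3.07:1


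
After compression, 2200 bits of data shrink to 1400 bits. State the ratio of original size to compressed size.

Compression ratio = Original / Compressed
= 2200 / 1400 = 1.57:1


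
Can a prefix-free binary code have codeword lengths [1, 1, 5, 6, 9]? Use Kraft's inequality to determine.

Kraft inequality: Σ 2^(-l_i) ≤ 1 for prefix-free code
Calculating: 2^(-1) + 2^(-1) + 2^(-5) + 2^(-6) + 2^(-9)
= 0.5 + 0.5 + 0.03125 + 0.015625 + 0.001953125
= 1.0488
Since 1.0488 > 1, prefix-free code does not exist


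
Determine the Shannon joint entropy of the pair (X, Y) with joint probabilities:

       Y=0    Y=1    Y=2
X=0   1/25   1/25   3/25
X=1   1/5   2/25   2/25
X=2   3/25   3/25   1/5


H(X,Y) = -Σ p(x,y) log₂ p(x,y)
  p(0,0)=1/25: -0.0400 × log₂(0.0400) = 0.1858
  p(0,1)=1/25: -0.0400 × log₂(0.0400) = 0.1858
  p(0,2)=3/25: -0.1200 × log₂(0.1200) = 0.3671
  p(1,0)=1/5: -0.2000 × log₂(0.2000) = 0.4644
  p(1,1)=2/25: -0.0800 × log₂(0.0800) = 0.2915
  p(1,2)=2/25: -0.0800 × log₂(0.0800) = 0.2915
  p(2,0)=3/25: -0.1200 × log₂(0.1200) = 0.3671
  p(2,1)=3/25: -0.1200 × log₂(0.1200) = 0.3671
  p(2,2)=1/5: -0.2000 × log₂(0.2000) = 0.4644
H(X,Y) = 2.9845 bits


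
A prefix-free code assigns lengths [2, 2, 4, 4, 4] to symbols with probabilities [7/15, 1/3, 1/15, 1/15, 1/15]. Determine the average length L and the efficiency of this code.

Average length L = Σ p_i × l_i = 2.4000 bits
Entropy H = 1.8228 bits
Efficiency η = H/L × 100% = 75.95%


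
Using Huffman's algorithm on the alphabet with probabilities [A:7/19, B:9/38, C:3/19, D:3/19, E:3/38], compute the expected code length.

Huffman tree construction:
Combine smallest probabilities repeatedly
Resulting codes:
  A: 11 (length 2)
  B: 01 (length 2)
  C: 101 (length 3)
  D: 00 (length 2)
  E: 100 (length 3)
Average length = Σ p(s) × length(s) = 2.2368 bits


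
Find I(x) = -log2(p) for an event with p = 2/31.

Information content I(x) = -log₂(p(x))
I = -log₂(2/31) = -log₂(0.0645)
I = 3.9542 bits


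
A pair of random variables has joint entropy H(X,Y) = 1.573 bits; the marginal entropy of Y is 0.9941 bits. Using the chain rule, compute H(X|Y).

Chain rule: H(X,Y) = H(X|Y) + H(Y)
H(X|Y) = H(X,Y) - H(Y) = 1.573 - 0.9941 = 0.5789 bits


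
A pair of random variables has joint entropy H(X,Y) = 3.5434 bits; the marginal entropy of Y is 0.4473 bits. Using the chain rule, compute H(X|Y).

Chain rule: H(X,Y) = H(X|Y) + H(Y)
H(X|Y) = H(X,Y) - H(Y) = 3.5434 - 0.4473 = 3.0961 bits


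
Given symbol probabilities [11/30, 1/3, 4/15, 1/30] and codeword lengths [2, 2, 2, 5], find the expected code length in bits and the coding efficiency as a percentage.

Average length L = Σ p_i × l_i = 2.1000 bits
Entropy H = 1.7311 bits
Efficiency η = H/L × 100% = 82.43%


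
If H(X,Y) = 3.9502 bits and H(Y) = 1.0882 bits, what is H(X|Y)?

Chain rule: H(X,Y) = H(X|Y) + H(Y)
H(X|Y) = H(X,Y) - H(Y) = 3.9502 - 1.0882 = 2.862 bits


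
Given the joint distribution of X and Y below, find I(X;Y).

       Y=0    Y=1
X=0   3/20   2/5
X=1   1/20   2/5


H(X) = 0.9928, H(Y) = 0.7219, H(X,Y) = 1.6842
I(X;Y) = H(X) + H(Y) - H(X,Y) = 0.0305 bits


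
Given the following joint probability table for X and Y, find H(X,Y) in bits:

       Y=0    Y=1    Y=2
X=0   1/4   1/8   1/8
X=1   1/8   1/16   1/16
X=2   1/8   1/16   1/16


H(X,Y) = -Σ p(x,y) log₂ p(x,y)
  p(0,0)=1/4: -0.2500 × log₂(0.2500) = 0.5000
  p(0,1)=1/8: -0.1250 × log₂(0.1250) = 0.3750
  p(0,2)=1/8: -0.1250 × log₂(0.1250) = 0.3750
  p(1,0)=1/8: -0.1250 × log₂(0.1250) = 0.3750
  p(1,1)=1/16: -0.0625 × log₂(0.0625) = 0.2500
  p(1,2)=1/16: -0.0625 × log₂(0.0625) = 0.2500
  p(2,0)=1/8: -0.1250 × log₂(0.1250) = 0.3750
  p(2,1)=1/16: -0.0625 × log₂(0.0625) = 0.2500
  p(2,2)=1/16: -0.0625 × log₂(0.0625) = 0.2500
H(X,Y) = 3.0000 bits


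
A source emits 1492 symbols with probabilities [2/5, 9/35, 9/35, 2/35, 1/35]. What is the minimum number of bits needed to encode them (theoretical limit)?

Entropy H = 1.9190 bits/symbol
Minimum bits = H × n = 1.9190 × 1492
= 2863.07 bits


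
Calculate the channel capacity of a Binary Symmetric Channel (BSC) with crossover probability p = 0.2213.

For BSC with error probability p:
C = 1 - H(p) where H(p) is binary entropy
H(0.2213) = -0.2213 × log₂(0.2213) - 0.7787 × log₂(0.7787)
H(p) = 0.7625
C = 1 - 0.7625 = 0.2375 bits/use


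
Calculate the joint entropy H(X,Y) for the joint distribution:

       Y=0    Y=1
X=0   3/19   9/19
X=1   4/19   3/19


H(X,Y) = -Σ p(x,y) log₂ p(x,y)
  p(0,0)=3/19: -0.1579 × log₂(0.1579) = 0.4205
  p(0,1)=9/19: -0.4737 × log₂(0.4737) = 0.5106
  p(1,0)=4/19: -0.2105 × log₂(0.2105) = 0.4732
  p(1,1)=3/19: -0.1579 × log₂(0.1579) = 0.4205
H(X,Y) = 1.8248 bits
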